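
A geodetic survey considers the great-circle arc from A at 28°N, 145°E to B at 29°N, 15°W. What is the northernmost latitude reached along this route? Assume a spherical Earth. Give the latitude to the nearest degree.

The great circle lies in the plane with unit normal n̂ = (p₁ × p₂)/|p₁ × p₂|.
Here n̂_z ≈ -0.305; the vertex latitude is φ_max = arccos|n̂_z| ≈ 72.3°.
Check via Clairaut: cos φ_max = |cos φ₁| · sin C = cos(28.0°)·sin(20.2°) ≈ 0.305, again giving ≈ 72.3°.

≈ 72°N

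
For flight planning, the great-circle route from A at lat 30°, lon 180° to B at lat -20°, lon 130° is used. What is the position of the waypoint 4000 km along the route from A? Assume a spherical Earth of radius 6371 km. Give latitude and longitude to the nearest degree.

≈ lat 5°, lon 153°

The haversine formula gives a central angle δ ≈ 1.211 rad (69.4°) between the endpoints. The total great-circle distance is δ·R ≈ 1.211 × 6371 ≈ 7715 km, so the target fraction is f = 4000/7715 ≈ 0.518.
Interpolate at f ≈ 0.518 with slerp weights a = sin((1−f)δ)/sin δ ≈ 0.588, b = sin(fδ)/sin δ ≈ 0.628.
p = a·p₁ + b·p₂ ≈ (-0.889, 0.452, 0.080); φ = arcsin(p_z) ≈ 4.56°, λ = atan2(p_y, p_x) ≈ 153.05°.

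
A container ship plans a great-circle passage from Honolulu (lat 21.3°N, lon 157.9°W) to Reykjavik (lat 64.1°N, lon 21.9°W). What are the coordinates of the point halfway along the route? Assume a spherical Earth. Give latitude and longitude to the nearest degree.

≈ lat 61°N, lon 132°W

Write both endpoints as unit vectors p₁, p₂ with components (cos φ cos λ, cos φ sin λ, sin φ).
The central angle between the endpoints is δ = arccos(p₁·p₂) ≈ 1.537 rad (88.1°).
Interpolate at f = 1/2 with slerp weights a = sin((1−f)δ)/sin δ ≈ 0.695, b = sin(fδ)/sin δ ≈ 0.695.
p = a·p₁ + b·p₂ ≈ (-0.318, -0.357, 0.878); φ = arcsin(p_z) ≈ 61.42°, λ = atan2(p_y, p_x) ≈ -131.73°.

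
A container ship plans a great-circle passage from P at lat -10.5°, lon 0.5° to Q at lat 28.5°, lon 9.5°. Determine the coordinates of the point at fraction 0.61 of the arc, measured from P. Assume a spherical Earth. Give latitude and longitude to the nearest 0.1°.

≈ lat 13.3°, lon 5.7°

Convert each endpoint to a unit vector on the sphere (x = cos φ cos λ, y = cos φ sin λ, z = sin φ).
The central angle between the endpoints is δ = arccos(p₁·p₂) ≈ 0.697 rad (40.0°).
Interpolate at f = 0.61 with slerp weights a = sin((1−f)δ)/sin δ ≈ 0.418, b = sin(fδ)/sin δ ≈ 0.643.
p = a·p₁ + b·p₂ ≈ (0.968, 0.097, 0.230); φ = arcsin(p_z) ≈ 13.32°, λ = atan2(p_y, p_x) ≈ 5.71°.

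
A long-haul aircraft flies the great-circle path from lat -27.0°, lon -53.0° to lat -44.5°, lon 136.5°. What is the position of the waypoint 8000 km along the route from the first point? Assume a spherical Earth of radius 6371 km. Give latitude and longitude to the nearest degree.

≈ lat -79°, lon 165°

Write both endpoints as unit vectors p₁, p₂ with components (cos φ cos λ, cos φ sin λ, sin φ).
The central angle between the endpoints is δ = arccos(p₁·p₂) ≈ 1.885 rad (108.0°). The total great-circle distance is δ·R ≈ 1.885 × 6371 ≈ 12006 km, so the target fraction is f = 8000/12006 ≈ 0.666.
Interpolate at f ≈ 0.666 with slerp weights a = sin((1−f)δ)/sin δ ≈ 0.618, b = sin(fδ)/sin δ ≈ 1.000.
p = a·p₁ + b·p₂ ≈ (-0.186, 0.051, -0.981); φ = arcsin(p_z) ≈ -78.91°, λ = atan2(p_y, p_x) ≈ 164.71°.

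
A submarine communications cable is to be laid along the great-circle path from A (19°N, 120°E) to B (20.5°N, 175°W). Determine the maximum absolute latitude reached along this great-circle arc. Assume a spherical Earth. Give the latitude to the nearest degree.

The great circle lies in the plane with unit normal n̂ = (p₁ × p₂)/|p₁ × p₂|.
Here n̂_z ≈ +0.920; the vertex latitude is φ_max = arccos|n̂_z| ≈ 23.1°.

≈ 23°N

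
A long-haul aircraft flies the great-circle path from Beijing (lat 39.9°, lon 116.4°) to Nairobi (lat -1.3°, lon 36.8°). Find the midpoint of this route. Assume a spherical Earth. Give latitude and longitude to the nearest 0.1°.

Write both endpoints as unit vectors p₁, p₂ with components (cos φ cos λ, cos φ sin λ, sin φ).
The central angle between the endpoints is δ = arccos(p₁·p₂) ≈ 1.447 rad (82.9°).
Interpolate at f = 1/2 with slerp weights a = sin((1−f)δ)/sin δ ≈ 0.667, b = sin(fδ)/sin δ ≈ 0.667.
p = a·p₁ + b·p₂ ≈ (0.306, 0.858, 0.413); φ = arcsin(p_z) ≈ 24.38°, λ = atan2(p_y, p_x) ≈ 70.34°.

≈ lat 24.4°, lon 70.3°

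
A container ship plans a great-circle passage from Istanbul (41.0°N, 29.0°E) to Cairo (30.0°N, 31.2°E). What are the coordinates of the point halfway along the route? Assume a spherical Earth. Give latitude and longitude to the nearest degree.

≈ (36°N, 30°E)

Convert each endpoint to a unit vector on the sphere (x = cos φ cos λ, y = cos φ sin λ, z = sin φ).
The central angle between the endpoints is δ = arccos(p₁·p₂) ≈ 0.194 rad (11.1°).
Interpolate at f = 1/2 with slerp weights a = sin((1−f)δ)/sin δ ≈ 0.502, b = sin(fδ)/sin δ ≈ 0.502.
p = a·p₁ + b·p₂ ≈ (0.704, 0.409, 0.581); φ = arcsin(p_z) ≈ 35.50°, λ = atan2(p_y, p_x) ≈ 30.18°.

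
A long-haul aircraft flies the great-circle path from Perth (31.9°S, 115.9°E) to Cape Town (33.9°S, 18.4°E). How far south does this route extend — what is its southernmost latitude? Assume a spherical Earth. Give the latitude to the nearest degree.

The great circle lies in the plane with unit normal n̂ = (p₁ × p₂)/|p₁ × p₂|.
Here n̂_z ≈ -0.713; the vertex latitude is φ_max = arccos|n̂_z| ≈ 44.5°.

≈ 44°S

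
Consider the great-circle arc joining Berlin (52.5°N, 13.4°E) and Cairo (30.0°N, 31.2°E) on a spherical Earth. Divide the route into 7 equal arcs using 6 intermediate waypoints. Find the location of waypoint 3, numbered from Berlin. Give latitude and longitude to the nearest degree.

Convert each endpoint to a unit vector on the sphere (x = cos φ cos λ, y = cos φ sin λ, z = sin φ).
The central angle between the endpoints is δ = arccos(p₁·p₂) ≈ 0.454 rad (26.0°).
Interpolate at f = 3/7 with slerp weights a = sin((1−f)δ)/sin δ ≈ 0.585, b = sin(fδ)/sin δ ≈ 0.441.
p = a·p₁ + b·p₂ ≈ (0.673, 0.280, 0.684); φ = arcsin(p_z) ≈ 43.20°, λ = atan2(p_y, p_x) ≈ 22.61°.

≈ 43°N, 23°E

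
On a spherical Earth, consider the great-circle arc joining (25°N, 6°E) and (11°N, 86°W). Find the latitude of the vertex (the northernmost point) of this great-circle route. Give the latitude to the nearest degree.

≈ 27°N

The great circle lies in the plane with unit normal n̂ = (p₁ × p₂)/|p₁ × p₂|.
Here n̂_z ≈ -0.890; the vertex latitude is φ_max = arccos|n̂_z| ≈ 27.1°.
Check via Clairaut: cos φ_max = |cos φ₁| · sin C = cos(25.0°)·sin(79.2°) ≈ 0.890, again giving ≈ 27.1°.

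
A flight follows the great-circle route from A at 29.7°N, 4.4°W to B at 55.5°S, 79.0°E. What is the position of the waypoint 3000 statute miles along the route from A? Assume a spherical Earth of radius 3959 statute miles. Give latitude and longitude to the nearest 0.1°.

≈ 6.7°S, 20.2°E

Convert each endpoint to a unit vector on the sphere (x = cos φ cos λ, y = cos φ sin λ, z = sin φ).
The central angle between the endpoints is δ = arccos(p₁·p₂) ≈ 1.930 rad (110.6°). The total great-circle distance is δ·R ≈ 1.930 × 3959 ≈ 7642 mi, so the target fraction is f = 3000/7642 ≈ 0.393.
Interpolate at f ≈ 0.393 with slerp weights a = sin((1−f)δ)/sin δ ≈ 0.985, b = sin(fδ)/sin δ ≈ 0.734.
p = a·p₁ + b·p₂ ≈ (0.932, 0.343, -0.117); φ = arcsin(p_z) ≈ -6.73°, λ = atan2(p_y, p_x) ≈ 20.18°.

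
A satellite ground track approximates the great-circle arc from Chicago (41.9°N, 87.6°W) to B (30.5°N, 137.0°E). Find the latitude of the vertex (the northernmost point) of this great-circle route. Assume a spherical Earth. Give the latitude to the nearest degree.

≈ 63°N

The great circle lies in the plane with unit normal n̂ = (p₁ × p₂)/|p₁ × p₂|.
Here n̂_z ≈ -0.453; the vertex latitude is φ_max = arccos|n̂_z| ≈ 63.0°.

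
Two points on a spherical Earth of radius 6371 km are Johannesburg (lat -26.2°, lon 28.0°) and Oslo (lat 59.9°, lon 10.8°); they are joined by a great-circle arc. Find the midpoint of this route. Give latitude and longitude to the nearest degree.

≈ lat 17°, lon 22°

From cos δ = sin φ₁ sin φ₂ + cos φ₁ cos φ₂ cos Δλ, the central angle is δ ≈ 1.523 rad (87.3°).
Interpolate at f = 1/2 with slerp weights a = sin((1−f)δ)/sin δ ≈ 0.691, b = sin(fδ)/sin δ ≈ 0.691.
p = a·p₁ + b·p₂ ≈ (0.888, 0.356, 0.293); φ = arcsin(p_z) ≈ 17.02°, λ = atan2(p_y, p_x) ≈ 21.85°.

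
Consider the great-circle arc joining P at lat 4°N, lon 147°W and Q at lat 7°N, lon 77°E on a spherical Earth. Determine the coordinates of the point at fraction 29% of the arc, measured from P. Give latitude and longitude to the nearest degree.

The haversine formula gives a central angle δ ≈ 2.351 rad (134.7°) between the endpoints.
Interpolate at f = 0.29 with slerp weights a = sin((1−f)δ)/sin δ ≈ 1.401, b = sin(fδ)/sin δ ≈ 0.887.
p = a·p₁ + b·p₂ ≈ (-0.974, 0.097, 0.206); φ = arcsin(p_z) ≈ 11.88°, λ = atan2(p_y, p_x) ≈ 174.31°.

≈ lat 12°N, lon 174°E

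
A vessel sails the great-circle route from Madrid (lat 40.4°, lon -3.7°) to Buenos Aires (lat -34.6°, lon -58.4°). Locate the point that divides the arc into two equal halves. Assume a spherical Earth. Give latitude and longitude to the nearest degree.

Write both endpoints as unit vectors p₁, p₂ with components (cos φ cos λ, cos φ sin λ, sin φ).
The central angle between the endpoints is δ = arccos(p₁·p₂) ≈ 1.577 rad (90.3°).
Interpolate at f = 1/2 with slerp weights a = sin((1−f)δ)/sin δ ≈ 0.709, b = sin(fδ)/sin δ ≈ 0.709.
p = a·p₁ + b·p₂ ≈ (0.845, -0.532, 0.057); φ = arcsin(p_z) ≈ 3.26°, λ = atan2(p_y, p_x) ≈ -32.20°.

≈ lat 3°, lon -32°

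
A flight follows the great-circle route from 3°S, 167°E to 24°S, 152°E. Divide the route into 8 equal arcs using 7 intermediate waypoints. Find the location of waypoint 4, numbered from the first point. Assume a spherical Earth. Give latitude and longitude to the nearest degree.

Convert each endpoint to a unit vector on the sphere (x = cos φ cos λ, y = cos φ sin λ, z = sin φ).
The central angle between the endpoints is δ = arccos(p₁·p₂) ≈ 0.445 rad (25.5°).
Interpolate at f = 4/8 with slerp weights a = sin((1−f)δ)/sin δ ≈ 0.513, b = sin(fδ)/sin δ ≈ 0.513.
p = a·p₁ + b·p₂ ≈ (-0.912, 0.335, -0.235); φ = arcsin(p_z) ≈ -13.61°, λ = atan2(p_y, p_x) ≈ 159.84°.

≈ 14°S, 160°E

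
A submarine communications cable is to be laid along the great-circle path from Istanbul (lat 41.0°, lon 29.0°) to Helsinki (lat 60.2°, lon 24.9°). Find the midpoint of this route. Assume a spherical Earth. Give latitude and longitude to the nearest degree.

The haversine formula gives a central angle δ ≈ 0.338 rad (19.4°) between the endpoints.
Interpolate at f = 1/2 with slerp weights a = sin((1−f)δ)/sin δ ≈ 0.507, b = sin(fδ)/sin δ ≈ 0.507.
p = a·p₁ + b·p₂ ≈ (0.563, 0.292, 0.773); φ = arcsin(p_z) ≈ 50.62°, λ = atan2(p_y, p_x) ≈ 27.37°.

≈ lat 51°, lon 27°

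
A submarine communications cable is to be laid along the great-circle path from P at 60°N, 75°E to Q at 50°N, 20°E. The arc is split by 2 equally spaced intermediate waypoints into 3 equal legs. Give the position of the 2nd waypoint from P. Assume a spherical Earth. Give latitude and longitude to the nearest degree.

Write both endpoints as unit vectors p₁, p₂ with components (cos φ cos λ, cos φ sin λ, sin φ).
The central angle between the endpoints is δ = arccos(p₁·p₂) ≈ 0.559 rad (32.0°).
Interpolate at f = 2/3 with slerp weights a = sin((1−f)δ)/sin δ ≈ 0.349, b = sin(fδ)/sin δ ≈ 0.687.
p = a·p₁ + b·p₂ ≈ (0.460, 0.320, 0.828); φ = arcsin(p_z) ≈ 55.94°, λ = atan2(p_y, p_x) ≈ 34.80°.

≈ 56°N, 35°E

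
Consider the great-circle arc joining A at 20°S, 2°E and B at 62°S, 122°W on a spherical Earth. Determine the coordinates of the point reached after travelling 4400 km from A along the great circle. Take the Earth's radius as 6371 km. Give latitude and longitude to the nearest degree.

≈ 55°S, 23°W

Write both endpoints as unit vectors p₁, p₂ with components (cos φ cos λ, cos φ sin λ, sin φ).
The central angle between the endpoints is δ = arccos(p₁·p₂) ≈ 1.515 rad (86.8°). The total great-circle distance is δ·R ≈ 1.515 × 6371 ≈ 9655 km, so the target fraction is f = 4400/9655 ≈ 0.456.
Interpolate at f ≈ 0.456 with slerp weights a = sin((1−f)δ)/sin δ ≈ 0.736, b = sin(fδ)/sin δ ≈ 0.638.
p = a·p₁ + b·p₂ ≈ (0.532, -0.230, -0.815); φ = arcsin(p_z) ≈ -54.58°, λ = atan2(p_y, p_x) ≈ -23.37°.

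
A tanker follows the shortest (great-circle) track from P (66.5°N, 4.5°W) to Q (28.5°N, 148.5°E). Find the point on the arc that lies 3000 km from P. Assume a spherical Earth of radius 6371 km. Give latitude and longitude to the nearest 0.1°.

≈ (79.4°N, 93.5°E)

The haversine formula gives a central angle δ ≈ 1.445 rad (82.8°) between the endpoints. The total great-circle distance is δ·R ≈ 1.445 × 6371 ≈ 9207 km, so the target fraction is f = 3000/9207 ≈ 0.326.
Interpolate at f ≈ 0.326 with slerp weights a = sin((1−f)δ)/sin δ ≈ 0.834, b = sin(fδ)/sin δ ≈ 0.457.
p = a·p₁ + b·p₂ ≈ (-0.011, 0.184, 0.983); φ = arcsin(p_z) ≈ 79.38°, λ = atan2(p_y, p_x) ≈ 93.48°.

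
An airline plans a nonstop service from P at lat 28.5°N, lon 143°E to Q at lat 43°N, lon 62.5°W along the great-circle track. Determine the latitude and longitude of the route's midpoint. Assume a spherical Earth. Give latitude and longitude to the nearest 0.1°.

≈ lat 71.7°N, lon 161.8°W

Convert each endpoint to a unit vector on the sphere (x = cos φ cos λ, y = cos φ sin λ, z = sin φ).
The central angle between the endpoints is δ = arccos(p₁·p₂) ≈ 1.828 rad (104.8°).
Interpolate at f = 1/2 with slerp weights a = sin((1−f)δ)/sin δ ≈ 0.819, b = sin(fδ)/sin δ ≈ 0.819.
p = a·p₁ + b·p₂ ≈ (-0.298, -0.098, 0.949); φ = arcsin(p_z) ≈ 71.70°, λ = atan2(p_y, p_x) ≈ -161.78°.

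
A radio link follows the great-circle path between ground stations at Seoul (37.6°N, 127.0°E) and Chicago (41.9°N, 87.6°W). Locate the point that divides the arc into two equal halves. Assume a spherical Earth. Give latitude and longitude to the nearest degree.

≈ (70°N, 166°W)

Write both endpoints as unit vectors p₁, p₂ with components (cos φ cos λ, cos φ sin λ, sin φ).
The central angle between the endpoints is δ = arccos(p₁·p₂) ≈ 1.649 rad (94.5°).
Interpolate at f = 1/2 with slerp weights a = sin((1−f)δ)/sin δ ≈ 0.736, b = sin(fδ)/sin δ ≈ 0.736.
p = a·p₁ + b·p₂ ≈ (-0.328, -0.082, 0.941); φ = arcsin(p_z) ≈ 70.23°, λ = atan2(p_y, p_x) ≈ -166.02°.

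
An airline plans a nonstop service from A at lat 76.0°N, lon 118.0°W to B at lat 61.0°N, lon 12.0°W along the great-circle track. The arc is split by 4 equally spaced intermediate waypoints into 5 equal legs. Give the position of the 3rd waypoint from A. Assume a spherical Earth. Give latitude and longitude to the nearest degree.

≈ lat 73°N, lon 32°W

Convert each endpoint to a unit vector on the sphere (x = cos φ cos λ, y = cos φ sin λ, z = sin φ).
The central angle between the endpoints is δ = arccos(p₁·p₂) ≈ 0.616 rad (35.3°).
Interpolate at f = 3/5 with slerp weights a = sin((1−f)δ)/sin δ ≈ 0.422, b = sin(fδ)/sin δ ≈ 0.625.
p = a·p₁ + b·p₂ ≈ (0.249, -0.153, 0.956); φ = arcsin(p_z) ≈ 73.02°, λ = atan2(p_y, p_x) ≈ -31.65°.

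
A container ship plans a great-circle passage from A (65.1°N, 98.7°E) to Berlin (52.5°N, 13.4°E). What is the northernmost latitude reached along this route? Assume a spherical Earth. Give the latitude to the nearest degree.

≈ 68°N

The great circle lies in the plane with unit normal n̂ = (p₁ × p₂)/|p₁ × p₂|.
Here n̂_z ≈ -0.380; the vertex latitude is φ_max = arccos|n̂_z| ≈ 67.7°.
Check via Clairaut: cos φ_max = |cos φ₁| · sin C = cos(65.1°)·sin(64.5°) ≈ 0.380, again giving ≈ 67.7°.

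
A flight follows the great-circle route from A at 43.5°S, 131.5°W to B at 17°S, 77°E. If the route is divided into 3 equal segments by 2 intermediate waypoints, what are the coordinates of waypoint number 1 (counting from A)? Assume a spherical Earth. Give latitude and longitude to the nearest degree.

≈ 68°S, 172°E

Write both endpoints as unit vectors p₁, p₂ with components (cos φ cos λ, cos φ sin λ, sin φ).
The central angle between the endpoints is δ = arccos(p₁·p₂) ≈ 1.991 rad (114.1°).
Interpolate at f = 1/3 with slerp weights a = sin((1−f)δ)/sin δ ≈ 1.063, b = sin(fδ)/sin δ ≈ 0.675.
p = a·p₁ + b·p₂ ≈ (-0.366, 0.051, -0.929); φ = arcsin(p_z) ≈ -68.32°, λ = atan2(p_y, p_x) ≈ 172.02°.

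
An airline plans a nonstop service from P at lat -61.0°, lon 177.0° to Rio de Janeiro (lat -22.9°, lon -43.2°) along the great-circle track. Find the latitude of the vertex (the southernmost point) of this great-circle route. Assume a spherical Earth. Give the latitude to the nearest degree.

The great circle lies in the plane with unit normal n̂ = (p₁ × p₂)/|p₁ × p₂|.
Here n̂_z ≈ +0.288; the vertex latitude is φ_max = arccos|n̂_z| ≈ 73.2°.

≈ -73°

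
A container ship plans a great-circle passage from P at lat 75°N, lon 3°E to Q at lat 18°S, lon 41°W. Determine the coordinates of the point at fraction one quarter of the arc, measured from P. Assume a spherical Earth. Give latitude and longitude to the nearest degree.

≈ lat 53°N, lon 24°W

Write both endpoints as unit vectors p₁, p₂ with components (cos φ cos λ, cos φ sin λ, sin φ).
The central angle between the endpoints is δ = arccos(p₁·p₂) ≈ 1.693 rad (97.0°).
Interpolate at f = 1/4 with slerp weights a = sin((1−f)δ)/sin δ ≈ 0.962, b = sin(fδ)/sin δ ≈ 0.414.
p = a·p₁ + b·p₂ ≈ (0.546, -0.245, 0.801); φ = arcsin(p_z) ≈ 53.27°, λ = atan2(p_y, p_x) ≈ -24.19°.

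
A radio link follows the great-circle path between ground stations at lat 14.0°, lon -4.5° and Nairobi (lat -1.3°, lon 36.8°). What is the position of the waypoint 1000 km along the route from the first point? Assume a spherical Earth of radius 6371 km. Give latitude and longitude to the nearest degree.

≈ lat 11°, lon 4°

From cos δ = sin φ₁ sin φ₂ + cos φ₁ cos φ₂ cos Δλ, the central angle is δ ≈ 0.762 rad (43.7°). The total great-circle distance is δ·R ≈ 0.762 × 6371 ≈ 4856 km, so the target fraction is f = 1000/4856 ≈ 0.206.
Interpolate at f ≈ 0.206 with slerp weights a = sin((1−f)δ)/sin δ ≈ 0.824, b = sin(fδ)/sin δ ≈ 0.226.
p = a·p₁ + b·p₂ ≈ (0.978, 0.073, 0.194); φ = arcsin(p_z) ≈ 11.20°, λ = atan2(p_y, p_x) ≈ 4.26°.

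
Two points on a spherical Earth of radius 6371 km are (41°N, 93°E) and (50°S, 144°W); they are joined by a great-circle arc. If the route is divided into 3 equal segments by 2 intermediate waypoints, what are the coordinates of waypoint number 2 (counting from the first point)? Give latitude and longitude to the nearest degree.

From cos δ = sin φ₁ sin φ₂ + cos φ₁ cos φ₂ cos Δλ, the central angle is δ ≈ 2.445 rad (140.1°).
Interpolate at f = 2/3 with slerp weights a = sin((1−f)δ)/sin δ ≈ 1.134, b = sin(fδ)/sin δ ≈ 1.555.
p = a·p₁ + b·p₂ ≈ (-0.853, 0.267, -0.448); φ = arcsin(p_z) ≈ -26.59°, λ = atan2(p_y, p_x) ≈ 162.64°.

≈ (27°S, 163°E)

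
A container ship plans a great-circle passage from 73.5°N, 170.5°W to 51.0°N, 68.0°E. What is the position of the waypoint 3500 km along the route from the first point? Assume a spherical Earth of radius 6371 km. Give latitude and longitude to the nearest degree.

≈ 67°N, 83°E

The haversine formula gives a central angle δ ≈ 0.861 rad (49.3°) between the endpoints. The total great-circle distance is δ·R ≈ 0.861 × 6371 ≈ 5485 km, so the target fraction is f = 3500/5485 ≈ 0.638.
Interpolate at f ≈ 0.638 with slerp weights a = sin((1−f)δ)/sin δ ≈ 0.404, b = sin(fδ)/sin δ ≈ 0.688.
p = a·p₁ + b·p₂ ≈ (0.049, 0.383, 0.923); φ = arcsin(p_z) ≈ 67.30°, λ = atan2(p_y, p_x) ≈ 82.69°.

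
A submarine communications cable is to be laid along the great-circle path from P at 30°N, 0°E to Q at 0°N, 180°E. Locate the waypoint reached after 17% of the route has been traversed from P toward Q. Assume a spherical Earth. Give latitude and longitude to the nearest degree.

Write both endpoints as unit vectors p₁, p₂ with components (cos φ cos λ, cos φ sin λ, sin φ).
The central angle between the endpoints is δ = arccos(p₁·p₂) ≈ 2.618 rad (150.0°).
Interpolate at f = 0.17 with slerp weights a = sin((1−f)δ)/sin δ ≈ 1.648, b = sin(fδ)/sin δ ≈ 0.861.
p = a·p₁ + b·p₂ ≈ (0.566, 0.000, 0.824); φ = arcsin(p_z) ≈ 55.50°, λ = atan2(p_y, p_x) ≈ 0.00°.

≈ 55°N, 0°E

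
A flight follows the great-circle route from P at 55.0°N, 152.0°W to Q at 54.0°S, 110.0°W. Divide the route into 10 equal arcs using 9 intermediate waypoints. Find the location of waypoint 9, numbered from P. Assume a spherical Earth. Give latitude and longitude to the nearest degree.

≈ 43°S, 117°W

Convert each endpoint to a unit vector on the sphere (x = cos φ cos λ, y = cos φ sin λ, z = sin φ).
The central angle between the endpoints is δ = arccos(p₁·p₂) ≈ 1.996 rad (114.3°).
Interpolate at f = 9/10 with slerp weights a = sin((1−f)δ)/sin δ ≈ 0.218, b = sin(fδ)/sin δ ≈ 1.070.
p = a·p₁ + b·p₂ ≈ (-0.325, -0.649, -0.687); φ = arcsin(p_z) ≈ -43.42°, λ = atan2(p_y, p_x) ≈ -116.60°.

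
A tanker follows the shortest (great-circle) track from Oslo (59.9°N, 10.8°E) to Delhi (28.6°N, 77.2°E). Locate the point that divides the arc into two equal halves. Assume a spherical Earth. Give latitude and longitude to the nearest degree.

From cos δ = sin φ₁ sin φ₂ + cos φ₁ cos φ₂ cos Δλ, the central angle is δ ≈ 0.939 rad (53.8°).
Interpolate at f = 1/2 with slerp weights a = sin((1−f)δ)/sin δ ≈ 0.561, b = sin(fδ)/sin δ ≈ 0.561.
p = a·p₁ + b·p₂ ≈ (0.385, 0.533, 0.753); φ = arcsin(p_z) ≈ 48.89°, λ = atan2(p_y, p_x) ≈ 54.13°.

≈ 49°N, 54°E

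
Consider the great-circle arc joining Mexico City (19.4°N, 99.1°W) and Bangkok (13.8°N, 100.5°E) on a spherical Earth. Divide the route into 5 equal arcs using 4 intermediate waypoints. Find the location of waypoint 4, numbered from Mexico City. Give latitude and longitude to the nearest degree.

The haversine formula gives a central angle δ ≈ 2.471 rad (141.6°) between the endpoints.
Interpolate at f = 4/5 with slerp weights a = sin((1−f)δ)/sin δ ≈ 0.764, b = sin(fδ)/sin δ ≈ 1.479.
p = a·p₁ + b·p₂ ≈ (-0.376, 0.701, 0.606); φ = arcsin(p_z) ≈ 37.33°, λ = atan2(p_y, p_x) ≈ 118.19°.

≈ 37°N, 118°E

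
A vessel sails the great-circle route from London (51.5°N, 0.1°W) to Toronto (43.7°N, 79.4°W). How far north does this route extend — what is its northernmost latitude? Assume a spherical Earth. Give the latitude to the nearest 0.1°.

≈ 55.5°N

The great circle lies in the plane with unit normal n̂ = (p₁ × p₂)/|p₁ × p₂|.
Here n̂_z ≈ -0.566; the vertex latitude is φ_max = arccos|n̂_z| ≈ 55.5°.
Check via Clairaut: cos φ_max = |cos φ₁| · sin C = cos(51.5°)·sin(65.4°) ≈ 0.566, again giving ≈ 55.5°.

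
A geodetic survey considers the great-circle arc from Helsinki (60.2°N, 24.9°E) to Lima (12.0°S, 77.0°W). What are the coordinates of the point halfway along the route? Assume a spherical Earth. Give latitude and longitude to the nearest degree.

The haversine formula gives a central angle δ ≈ 1.855 rad (106.3°) between the endpoints.
Interpolate at f = 1/2 with slerp weights a = sin((1−f)δ)/sin δ ≈ 0.834, b = sin(fδ)/sin δ ≈ 0.834.
p = a·p₁ + b·p₂ ≈ (0.559, -0.620, 0.550); φ = arcsin(p_z) ≈ 33.38°, λ = atan2(p_y, p_x) ≈ -47.95°.

≈ 33°N, 48°W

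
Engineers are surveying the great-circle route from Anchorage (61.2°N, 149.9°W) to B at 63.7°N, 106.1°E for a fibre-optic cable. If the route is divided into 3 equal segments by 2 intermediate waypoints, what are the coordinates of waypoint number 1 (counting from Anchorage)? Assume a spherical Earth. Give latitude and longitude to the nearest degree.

≈ 70°N, 177°W

Convert each endpoint to a unit vector on the sphere (x = cos φ cos λ, y = cos φ sin λ, z = sin φ).
The central angle between the endpoints is δ = arccos(p₁·p₂) ≈ 0.747 rad (42.8°).
Interpolate at f = 1/3 with slerp weights a = sin((1−f)δ)/sin δ ≈ 0.703, b = sin(fδ)/sin δ ≈ 0.363.
p = a·p₁ + b·p₂ ≈ (-0.338, -0.015, 0.941); φ = arcsin(p_z) ≈ 70.25°, λ = atan2(p_y, p_x) ≈ -177.38°.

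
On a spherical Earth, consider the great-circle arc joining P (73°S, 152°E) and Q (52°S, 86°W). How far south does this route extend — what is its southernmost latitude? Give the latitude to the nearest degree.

≈ 78°S

The great circle lies in the plane with unit normal n̂ = (p₁ × p₂)/|p₁ × p₂|.
Here n̂_z ≈ +0.203; the vertex latitude is φ_max = arccos|n̂_z| ≈ 78.3°.
Check via Clairaut: cos φ_max = |cos φ₁| · sin C = cos(73.0°)·sin(136.1°) ≈ 0.203, again giving ≈ 78.3°.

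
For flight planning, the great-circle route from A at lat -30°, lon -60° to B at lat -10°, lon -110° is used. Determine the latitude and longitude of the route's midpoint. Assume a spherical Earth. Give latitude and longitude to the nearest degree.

≈ lat -22°, lon -87°

The haversine formula gives a central angle δ ≈ 0.883 rad (50.6°) between the endpoints.
Interpolate at f = 1/2 with slerp weights a = sin((1−f)δ)/sin δ ≈ 0.553, b = sin(fδ)/sin δ ≈ 0.553.
p = a·p₁ + b·p₂ ≈ (0.053, -0.926, -0.373); φ = arcsin(p_z) ≈ -21.87°, λ = atan2(p_y, p_x) ≈ -86.71°.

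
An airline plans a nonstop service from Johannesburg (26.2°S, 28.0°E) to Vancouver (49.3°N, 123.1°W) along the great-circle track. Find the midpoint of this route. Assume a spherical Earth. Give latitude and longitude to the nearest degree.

Convert each endpoint to a unit vector on the sphere (x = cos φ cos λ, y = cos φ sin λ, z = sin φ).
The central angle between the endpoints is δ = arccos(p₁·p₂) ≈ 2.581 rad (147.9°).
Interpolate at f = 1/2 with slerp weights a = sin((1−f)δ)/sin δ ≈ 1.807, b = sin(fδ)/sin δ ≈ 1.807.
p = a·p₁ + b·p₂ ≈ (0.788, -0.226, 0.572); φ = arcsin(p_z) ≈ 34.91°, λ = atan2(p_y, p_x) ≈ -16.00°.

≈ 35°N, 16°W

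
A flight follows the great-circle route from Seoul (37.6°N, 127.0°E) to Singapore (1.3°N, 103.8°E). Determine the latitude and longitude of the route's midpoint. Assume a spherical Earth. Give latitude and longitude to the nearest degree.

Write both endpoints as unit vectors p₁, p₂ with components (cos φ cos λ, cos φ sin λ, sin φ).
The central angle between the endpoints is δ = arccos(p₁·p₂) ≈ 0.735 rad (42.1°).
Interpolate at f = 1/2 with slerp weights a = sin((1−f)δ)/sin δ ≈ 0.536, b = sin(fδ)/sin δ ≈ 0.536.
p = a·p₁ + b·p₂ ≈ (-0.383, 0.859, 0.339); φ = arcsin(p_z) ≈ 19.82°, λ = atan2(p_y, p_x) ≈ 114.04°.

≈ 20°N, 114°E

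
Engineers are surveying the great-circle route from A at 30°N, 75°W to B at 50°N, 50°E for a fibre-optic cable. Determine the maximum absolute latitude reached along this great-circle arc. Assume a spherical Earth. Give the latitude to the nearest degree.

The great circle lies in the plane with unit normal n̂ = (p₁ × p₂)/|p₁ × p₂|.
Here n̂_z ≈ +0.457; the vertex latitude is φ_max = arccos|n̂_z| ≈ 62.8°.
Check via Clairaut: cos φ_max = |cos φ₁| · sin C = cos(30.0°)·sin(31.8°) ≈ 0.457, again giving ≈ 62.8°.

≈ 63°N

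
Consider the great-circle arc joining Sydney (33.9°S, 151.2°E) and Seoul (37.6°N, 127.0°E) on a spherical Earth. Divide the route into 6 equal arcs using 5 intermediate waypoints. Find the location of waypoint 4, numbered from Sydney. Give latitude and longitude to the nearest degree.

From cos δ = sin φ₁ sin φ₂ + cos φ₁ cos φ₂ cos Δλ, the central angle is δ ≈ 1.308 rad (75.0°).
Interpolate at f = 4/6 with slerp weights a = sin((1−f)δ)/sin δ ≈ 0.437, b = sin(fδ)/sin δ ≈ 0.793.
p = a·p₁ + b·p₂ ≈ (-0.696, 0.677, 0.240); φ = arcsin(p_z) ≈ 13.88°, λ = atan2(p_y, p_x) ≈ 135.82°.

≈ 14°N, 136°E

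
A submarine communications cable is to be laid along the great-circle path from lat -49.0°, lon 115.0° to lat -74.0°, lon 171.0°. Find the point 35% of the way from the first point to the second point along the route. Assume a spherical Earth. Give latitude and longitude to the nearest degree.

The haversine formula gives a central angle δ ≈ 0.598 rad (34.2°) between the endpoints.
Interpolate at f = 0.35 with slerp weights a = sin((1−f)δ)/sin δ ≈ 0.673, b = sin(fδ)/sin δ ≈ 0.369.
p = a·p₁ + b·p₂ ≈ (-0.287, 0.416, -0.863); φ = arcsin(p_z) ≈ -59.63°, λ = atan2(p_y, p_x) ≈ 124.60°.

≈ lat -60°, lon 125°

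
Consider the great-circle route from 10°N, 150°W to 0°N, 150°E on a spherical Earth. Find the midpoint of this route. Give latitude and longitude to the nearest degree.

Convert each endpoint to a unit vector on the sphere (x = cos φ cos λ, y = cos φ sin λ, z = sin φ).
The central angle between the endpoints is δ = arccos(p₁·p₂) ≈ 1.056 rad (60.5°).
Interpolate at f = 1/2 with slerp weights a = sin((1−f)δ)/sin δ ≈ 0.579, b = sin(fδ)/sin δ ≈ 0.579.
p = a·p₁ + b·p₂ ≈ (-0.995, 0.004, 0.101); φ = arcsin(p_z) ≈ 5.77°, λ = atan2(p_y, p_x) ≈ 179.75°.

≈ 6°N, 180°E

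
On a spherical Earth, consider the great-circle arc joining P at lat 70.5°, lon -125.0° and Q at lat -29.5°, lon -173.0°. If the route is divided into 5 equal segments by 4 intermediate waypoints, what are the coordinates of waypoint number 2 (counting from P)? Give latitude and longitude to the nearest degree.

≈ lat 32°, lon -157°

Write both endpoints as unit vectors p₁, p₂ with components (cos φ cos λ, cos φ sin λ, sin φ).
The central angle between the endpoints is δ = arccos(p₁·p₂) ≈ 1.844 rad (105.7°).
Interpolate at f = 2/5 with slerp weights a = sin((1−f)δ)/sin δ ≈ 0.929, b = sin(fδ)/sin δ ≈ 0.698.
p = a·p₁ + b·p₂ ≈ (-0.781, -0.328, 0.531); φ = arcsin(p_z) ≈ 32.10°, λ = atan2(p_y, p_x) ≈ -157.22°.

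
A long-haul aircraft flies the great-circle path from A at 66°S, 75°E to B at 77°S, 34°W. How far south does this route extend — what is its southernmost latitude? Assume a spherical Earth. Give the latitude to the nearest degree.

The great circle lies in the plane with unit normal n̂ = (p₁ × p₂)/|p₁ × p₂|.
Here n̂_z ≈ -0.170; the vertex latitude is φ_max = arccos|n̂_z| ≈ 80.2°.
Check via Clairaut: cos φ_max = |cos φ₁| · sin C = cos(66.0°)·sin(155.3°) ≈ 0.170, again giving ≈ 80.2°.

≈ 80°S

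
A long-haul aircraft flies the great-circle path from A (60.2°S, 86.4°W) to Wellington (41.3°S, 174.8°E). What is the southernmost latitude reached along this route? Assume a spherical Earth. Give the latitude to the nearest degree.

The great circle lies in the plane with unit normal n̂ = (p₁ × p₂)/|p₁ × p₂|.
Here n̂_z ≈ -0.431; the vertex latitude is φ_max = arccos|n̂_z| ≈ 64.5°.

≈ 64°S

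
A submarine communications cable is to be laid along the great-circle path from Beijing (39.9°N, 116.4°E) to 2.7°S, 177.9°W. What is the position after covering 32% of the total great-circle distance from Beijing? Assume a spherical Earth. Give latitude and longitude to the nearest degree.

≈ 30°N, 142°E

Write both endpoints as unit vectors p₁, p₂ with components (cos φ cos λ, cos φ sin λ, sin φ).
The central angle between the endpoints is δ = arccos(p₁·p₂) ≈ 1.282 rad (73.4°).
Interpolate at f = 0.32 with slerp weights a = sin((1−f)δ)/sin δ ≈ 0.798, b = sin(fδ)/sin δ ≈ 0.416.
p = a·p₁ + b·p₂ ≈ (-0.688, 0.533, 0.493); φ = arcsin(p_z) ≈ 29.51°, λ = atan2(p_y, p_x) ≈ 142.20°.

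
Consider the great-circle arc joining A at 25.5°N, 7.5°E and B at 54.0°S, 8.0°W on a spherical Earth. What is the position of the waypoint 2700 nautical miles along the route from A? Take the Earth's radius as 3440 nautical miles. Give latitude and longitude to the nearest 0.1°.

≈ 19.0°S, 0.7°E

Write both endpoints as unit vectors p₁, p₂ with components (cos φ cos λ, cos φ sin λ, sin φ).
The central angle between the endpoints is δ = arccos(p₁·p₂) ≈ 1.407 rad (80.6°). The total great-circle distance is δ·R ≈ 1.407 × 3440 ≈ 4841 nmi, so the target fraction is f = 2700/4841 ≈ 0.558.
Interpolate at f ≈ 0.558 with slerp weights a = sin((1−f)δ)/sin δ ≈ 0.591, b = sin(fδ)/sin δ ≈ 0.716.
p = a·p₁ + b·p₂ ≈ (0.946, 0.011, -0.325); φ = arcsin(p_z) ≈ -18.98°, λ = atan2(p_y, p_x) ≈ 0.67°.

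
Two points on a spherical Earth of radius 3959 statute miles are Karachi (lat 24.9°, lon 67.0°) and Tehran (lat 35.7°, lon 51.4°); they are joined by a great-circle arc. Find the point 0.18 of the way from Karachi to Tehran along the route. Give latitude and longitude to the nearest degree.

Write both endpoints as unit vectors p₁, p₂ with components (cos φ cos λ, cos φ sin λ, sin φ).
The central angle between the endpoints is δ = arccos(p₁·p₂) ≈ 0.301 rad (17.2°).
Interpolate at f = 0.18 with slerp weights a = sin((1−f)δ)/sin δ ≈ 0.824, b = sin(fδ)/sin δ ≈ 0.183.
p = a·p₁ + b·p₂ ≈ (0.385, 0.804, 0.454); φ = arcsin(p_z) ≈ 26.97°, λ = atan2(p_y, p_x) ≈ 64.43°.

≈ lat 27°, lon 64°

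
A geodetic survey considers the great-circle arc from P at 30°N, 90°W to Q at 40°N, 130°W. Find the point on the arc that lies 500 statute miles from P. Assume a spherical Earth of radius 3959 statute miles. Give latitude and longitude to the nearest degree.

Convert each endpoint to a unit vector on the sphere (x = cos φ cos λ, y = cos φ sin λ, z = sin φ).
The central angle between the endpoints is δ = arccos(p₁·p₂) ≈ 0.592 rad (33.9°). The total great-circle distance is δ·R ≈ 0.592 × 3959 ≈ 2345 mi, so the target fraction is f = 500/2345 ≈ 0.213.
Interpolate at f ≈ 0.213 with slerp weights a = sin((1−f)δ)/sin δ ≈ 0.805, b = sin(fδ)/sin δ ≈ 0.226.
p = a·p₁ + b·p₂ ≈ (-0.111, -0.829, 0.547); φ = arcsin(p_z) ≈ 33.19°, λ = atan2(p_y, p_x) ≈ -97.63°.

≈ 33°N, 98°W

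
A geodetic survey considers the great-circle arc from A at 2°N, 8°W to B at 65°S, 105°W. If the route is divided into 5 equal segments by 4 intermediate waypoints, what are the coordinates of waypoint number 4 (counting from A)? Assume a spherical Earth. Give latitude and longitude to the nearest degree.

≈ 60°S, 64°W

The haversine formula gives a central angle δ ≈ 1.654 rad (94.8°) between the endpoints.
Interpolate at f = 4/5 with slerp weights a = sin((1−f)δ)/sin δ ≈ 0.326, b = sin(fδ)/sin δ ≈ 0.973.
p = a·p₁ + b·p₂ ≈ (0.216, -0.442, -0.870); φ = arcsin(p_z) ≈ -60.50°, λ = atan2(p_y, p_x) ≈ -63.97°.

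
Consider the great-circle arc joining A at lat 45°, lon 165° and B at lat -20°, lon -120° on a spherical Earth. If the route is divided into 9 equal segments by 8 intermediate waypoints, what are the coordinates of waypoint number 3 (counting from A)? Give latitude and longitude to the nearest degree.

≈ lat 27°, lon -163°

Write both endpoints as unit vectors p₁, p₂ with components (cos φ cos λ, cos φ sin λ, sin φ).
The central angle between the endpoints is δ = arccos(p₁·p₂) ≈ 1.641 rad (94.0°).
Interpolate at f = 3/9 with slerp weights a = sin((1−f)δ)/sin δ ≈ 0.891, b = sin(fδ)/sin δ ≈ 0.521.
p = a·p₁ + b·p₂ ≈ (-0.853, -0.261, 0.451); φ = arcsin(p_z) ≈ 26.83°, λ = atan2(p_y, p_x) ≈ -162.97°.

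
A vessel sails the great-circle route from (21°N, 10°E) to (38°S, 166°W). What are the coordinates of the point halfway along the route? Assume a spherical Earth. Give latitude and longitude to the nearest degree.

Convert each endpoint to a unit vector on the sphere (x = cos φ cos λ, y = cos φ sin λ, z = sin φ).
The central angle between the endpoints is δ = arccos(p₁·p₂) ≈ 2.839 rad (162.7°).
Interpolate at f = 1/2 with slerp weights a = sin((1−f)δ)/sin δ ≈ 3.315, b = sin(fδ)/sin δ ≈ 3.315.
p = a·p₁ + b·p₂ ≈ (0.513, -0.095, -0.853); φ = arcsin(p_z) ≈ -58.54°, λ = atan2(p_y, p_x) ≈ -10.44°.

≈ (59°S, 10°W)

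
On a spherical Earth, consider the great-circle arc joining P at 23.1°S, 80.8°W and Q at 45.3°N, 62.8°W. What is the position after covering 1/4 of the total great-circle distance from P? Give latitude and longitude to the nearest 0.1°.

≈ 5.9°S, 76.8°W

The haversine formula gives a central angle δ ≈ 1.228 rad (70.3°) between the endpoints.
Interpolate at f = 1/4 with slerp weights a = sin((1−f)δ)/sin δ ≈ 0.845, b = sin(fδ)/sin δ ≈ 0.321.
p = a·p₁ + b·p₂ ≈ (0.227, -0.968, -0.104); φ = arcsin(p_z) ≈ -5.95°, λ = atan2(p_y, p_x) ≈ -76.78°.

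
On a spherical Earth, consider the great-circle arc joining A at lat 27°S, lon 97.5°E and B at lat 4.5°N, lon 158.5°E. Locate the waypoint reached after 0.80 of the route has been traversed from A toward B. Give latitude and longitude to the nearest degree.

Convert each endpoint to a unit vector on the sphere (x = cos φ cos λ, y = cos φ sin λ, z = sin φ).
The central angle between the endpoints is δ = arccos(p₁·p₂) ≈ 1.165 rad (66.7°).
Interpolate at f = 0.80 with slerp weights a = sin((1−f)δ)/sin δ ≈ 0.251, b = sin(fδ)/sin δ ≈ 0.874.
p = a·p₁ + b·p₂ ≈ (-0.840, 0.541, -0.046); φ = arcsin(p_z) ≈ -2.61°, λ = atan2(p_y, p_x) ≈ 147.20°.

≈ lat 3°S, lon 147°E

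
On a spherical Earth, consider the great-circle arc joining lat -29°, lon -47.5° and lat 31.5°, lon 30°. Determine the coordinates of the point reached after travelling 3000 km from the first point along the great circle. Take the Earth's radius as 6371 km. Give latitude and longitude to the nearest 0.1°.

From cos δ = sin φ₁ sin φ₂ + cos φ₁ cos φ₂ cos Δλ, the central angle is δ ≈ 1.663 rad (95.3°). The total great-circle distance is δ·R ≈ 1.663 × 6371 ≈ 10594 km, so the target fraction is f = 3000/10594 ≈ 0.283.
Interpolate at f ≈ 0.283 with slerp weights a = sin((1−f)δ)/sin δ ≈ 0.933, b = sin(fδ)/sin δ ≈ 0.456.
p = a·p₁ + b·p₂ ≈ (0.888, -0.407, -0.214); φ = arcsin(p_z) ≈ -12.37°, λ = atan2(p_y, p_x) ≈ -24.65°.

≈ lat -12.4°, lon -24.7°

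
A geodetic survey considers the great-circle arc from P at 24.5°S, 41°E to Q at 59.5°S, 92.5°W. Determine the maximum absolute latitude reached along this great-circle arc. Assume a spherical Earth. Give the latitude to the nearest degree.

≈ 70°S

The great circle lies in the plane with unit normal n̂ = (p₁ × p₂)/|p₁ × p₂|.
Here n̂_z ≈ -0.335; the vertex latitude is φ_max = arccos|n̂_z| ≈ 70.4°.
Check via Clairaut: cos φ_max = |cos φ₁| · sin C = cos(24.5°)·sin(158.4°) ≈ 0.335, again giving ≈ 70.4°.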